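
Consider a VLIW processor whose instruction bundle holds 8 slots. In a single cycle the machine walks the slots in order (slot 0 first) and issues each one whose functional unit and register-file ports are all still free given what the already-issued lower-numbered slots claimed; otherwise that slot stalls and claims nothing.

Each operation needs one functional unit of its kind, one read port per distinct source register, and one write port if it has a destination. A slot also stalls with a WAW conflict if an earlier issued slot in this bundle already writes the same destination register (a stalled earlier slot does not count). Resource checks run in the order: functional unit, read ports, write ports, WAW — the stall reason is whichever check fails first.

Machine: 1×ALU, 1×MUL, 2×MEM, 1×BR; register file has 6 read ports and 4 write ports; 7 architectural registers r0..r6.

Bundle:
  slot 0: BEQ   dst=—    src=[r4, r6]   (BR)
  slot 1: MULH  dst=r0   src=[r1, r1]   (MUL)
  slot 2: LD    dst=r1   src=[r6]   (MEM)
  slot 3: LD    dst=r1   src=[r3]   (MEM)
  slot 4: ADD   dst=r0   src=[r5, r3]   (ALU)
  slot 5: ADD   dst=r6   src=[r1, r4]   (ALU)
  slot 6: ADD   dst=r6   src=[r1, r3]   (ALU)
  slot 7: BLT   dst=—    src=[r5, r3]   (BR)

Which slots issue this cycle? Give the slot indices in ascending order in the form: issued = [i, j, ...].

issued = [0, 1, 2, 5]

  0. BR ⇒ go  {1A/1Mu/2Ld/0B | 4r 4w}
  1. MUL→r0 ⇒ go  {1A/0Mu/2Ld/0B | 3r 3w}
  2. MEM→r1 ⇒ go  {1A/0Mu/1Ld/0B | 2r 2w}
  3. MEM→r1 ⇒ no(WAW)  {1A/0Mu/1Ld/0B | 2r 2w}
  4. ALU→r0 ⇒ no(WAW)  {1A/0Mu/1Ld/0B | 2r 2w}
  5. ALU→r6 ⇒ go  {0A/0Mu/1Ld/0B | 0r 1w}
  6. ALU→r6 ⇒ no(FU)  {0A/0Mu/1Ld/0B | 0r 1w}
  7. BR ⇒ no(FU)  {0A/0Mu/1Ld/0B | 0r 1w}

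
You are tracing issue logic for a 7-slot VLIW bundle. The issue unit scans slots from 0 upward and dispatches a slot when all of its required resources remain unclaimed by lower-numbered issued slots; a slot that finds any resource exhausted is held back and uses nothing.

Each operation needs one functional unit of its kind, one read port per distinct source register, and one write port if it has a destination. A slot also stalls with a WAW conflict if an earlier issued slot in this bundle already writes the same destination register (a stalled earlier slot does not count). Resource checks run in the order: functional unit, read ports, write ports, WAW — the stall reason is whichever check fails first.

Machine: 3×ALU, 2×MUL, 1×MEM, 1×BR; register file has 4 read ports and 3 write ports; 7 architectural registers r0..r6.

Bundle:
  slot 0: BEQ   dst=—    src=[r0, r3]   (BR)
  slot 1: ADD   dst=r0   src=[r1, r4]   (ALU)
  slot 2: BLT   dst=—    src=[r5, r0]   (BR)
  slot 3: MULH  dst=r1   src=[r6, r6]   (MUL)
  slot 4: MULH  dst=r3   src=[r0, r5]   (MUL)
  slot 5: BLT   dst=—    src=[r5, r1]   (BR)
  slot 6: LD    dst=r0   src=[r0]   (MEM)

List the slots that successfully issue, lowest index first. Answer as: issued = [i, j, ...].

[0] BR needs rd=2 wr=0: ok; after: ALU=3 MUL=2 MEM=1 BR=0, R=2, W=3
[1] ALU needs rd=2 wr=1: ok; after: ALU=2 MUL=2 MEM=1 BR=0, R=0, W=2
[2] BR needs rd=2 wr=0: FU; after: ALU=2 MUL=2 MEM=1 BR=0, R=0, W=2
[3] MUL needs rd=1 wr=1: RD_PORT; after: ALU=2 MUL=2 MEM=1 BR=0, R=0, W=2
[4] MUL needs rd=2 wr=1: RD_PORT; after: ALU=2 MUL=2 MEM=1 BR=0, R=0, W=2
[5] BR needs rd=2 wr=0: FU; after: ALU=2 MUL=2 MEM=1 BR=0, R=0, W=2
[6] MEM needs rd=1 wr=1: RD_PORT; after: ALU=2 MUL=2 MEM=1 BR=0, R=0, W=2

issued = [0, 1]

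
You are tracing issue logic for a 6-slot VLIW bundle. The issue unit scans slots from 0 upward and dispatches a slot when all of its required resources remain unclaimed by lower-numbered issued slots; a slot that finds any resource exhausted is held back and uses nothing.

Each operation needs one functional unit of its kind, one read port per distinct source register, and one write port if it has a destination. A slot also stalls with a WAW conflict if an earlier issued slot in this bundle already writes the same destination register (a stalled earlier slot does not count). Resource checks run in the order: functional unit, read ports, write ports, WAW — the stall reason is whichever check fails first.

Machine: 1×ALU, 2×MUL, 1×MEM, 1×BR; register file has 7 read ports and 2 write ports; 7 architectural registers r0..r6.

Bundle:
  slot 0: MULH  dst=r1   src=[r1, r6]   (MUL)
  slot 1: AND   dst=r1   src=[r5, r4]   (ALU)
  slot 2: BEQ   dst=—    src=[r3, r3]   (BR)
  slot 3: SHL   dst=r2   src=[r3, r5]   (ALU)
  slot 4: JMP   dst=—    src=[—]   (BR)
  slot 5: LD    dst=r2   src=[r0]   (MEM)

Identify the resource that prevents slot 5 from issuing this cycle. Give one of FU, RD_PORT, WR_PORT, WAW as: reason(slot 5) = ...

reason(slot 5) = WR_PORT

  0. MUL→r1 ⇒ go  {1A/1Mu/1Ld/1B | 5r 1w}
  1. ALU→r1 ⇒ no(WAW)  {1A/1Mu/1Ld/1B | 5r 1w}
  2. BR ⇒ go  {1A/1Mu/1Ld/0B | 4r 1w}
  3. ALU→r2 ⇒ go  {0A/1Mu/1Ld/0B | 2r 0w}
  4. BR ⇒ no(FU)  {0A/1Mu/1Ld/0B | 2r 0w}
  5. MEM→r2 ⇒ no(WR_PORT)  {0A/1Mu/1Ld/0B | 2r 0w}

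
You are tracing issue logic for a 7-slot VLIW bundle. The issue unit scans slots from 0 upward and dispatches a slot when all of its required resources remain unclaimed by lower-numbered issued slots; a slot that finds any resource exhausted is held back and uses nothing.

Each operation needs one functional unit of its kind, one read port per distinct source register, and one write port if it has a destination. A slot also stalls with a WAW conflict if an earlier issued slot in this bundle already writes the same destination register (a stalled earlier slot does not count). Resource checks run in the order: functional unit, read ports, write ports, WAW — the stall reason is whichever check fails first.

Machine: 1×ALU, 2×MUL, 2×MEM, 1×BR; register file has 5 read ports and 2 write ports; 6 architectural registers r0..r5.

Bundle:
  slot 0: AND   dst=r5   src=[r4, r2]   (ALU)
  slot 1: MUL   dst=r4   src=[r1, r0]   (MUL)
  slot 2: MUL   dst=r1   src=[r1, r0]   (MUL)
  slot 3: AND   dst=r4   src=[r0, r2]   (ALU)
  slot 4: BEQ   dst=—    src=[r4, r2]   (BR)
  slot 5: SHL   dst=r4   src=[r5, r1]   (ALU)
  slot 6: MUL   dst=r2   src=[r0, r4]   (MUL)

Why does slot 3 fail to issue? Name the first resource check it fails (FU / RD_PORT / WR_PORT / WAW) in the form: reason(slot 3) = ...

reason(slot 3) = FU

slot 0 (ALU): ISSUE — free A0,Mu2,Ld2,B1 rp3 wp1
slot 1 (MUL): ISSUE — free A0,Mu1,Ld2,B1 rp1 wp0
slot 2 (MUL): stall RD_PORT — free A0,Mu1,Ld2,B1 rp1 wp0
slot 3 (ALU): stall FU — free A0,Mu1,Ld2,B1 rp1 wp0
slot 4 (BR): stall RD_PORT — free A0,Mu1,Ld2,B1 rp1 wp0
slot 5 (ALU): stall FU — free A0,Mu1,Ld2,B1 rp1 wp0
slot 6 (MUL): stall RD_PORT — free A0,Mu1,Ld2,B1 rp1 wp0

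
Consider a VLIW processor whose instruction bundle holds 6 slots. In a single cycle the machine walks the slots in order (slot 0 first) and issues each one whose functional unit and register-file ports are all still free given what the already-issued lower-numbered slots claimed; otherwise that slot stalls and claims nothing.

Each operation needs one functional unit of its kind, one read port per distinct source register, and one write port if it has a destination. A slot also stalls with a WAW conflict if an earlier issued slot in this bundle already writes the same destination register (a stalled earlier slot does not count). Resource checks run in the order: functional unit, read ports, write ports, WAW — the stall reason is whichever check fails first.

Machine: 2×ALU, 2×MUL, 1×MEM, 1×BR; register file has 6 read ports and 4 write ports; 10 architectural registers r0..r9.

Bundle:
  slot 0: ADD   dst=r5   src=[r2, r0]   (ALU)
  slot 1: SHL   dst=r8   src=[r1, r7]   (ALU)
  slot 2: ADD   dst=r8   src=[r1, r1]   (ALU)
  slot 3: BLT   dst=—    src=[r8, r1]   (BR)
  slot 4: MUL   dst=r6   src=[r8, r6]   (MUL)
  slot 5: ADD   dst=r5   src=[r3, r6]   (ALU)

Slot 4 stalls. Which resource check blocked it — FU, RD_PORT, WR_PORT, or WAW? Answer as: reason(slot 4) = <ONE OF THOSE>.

(0) want 1×ALU +2rd +1wr — yes → AL1|MU2|ME1|BR1|rd4|wr3
(1) want 1×ALU +2rd +1wr — yes → AL0|MU2|ME1|BR1|rd2|wr2
(2) want 1×ALU +1rd +1wr — FU → AL0|MU2|ME1|BR1|rd2|wr2
(3) want 1×BR +2rd +0wr — yes → AL0|MU2|ME1|BR0|rd0|wr2
(4) want 1×MUL +2rd +1wr — RD_PORT → AL0|MU2|ME1|BR0|rd0|wr2
(5) want 1×ALU +2rd +1wr — FU → AL0|MU2|ME1|BR0|rd0|wr2

reason(slot 4) = RD_PORT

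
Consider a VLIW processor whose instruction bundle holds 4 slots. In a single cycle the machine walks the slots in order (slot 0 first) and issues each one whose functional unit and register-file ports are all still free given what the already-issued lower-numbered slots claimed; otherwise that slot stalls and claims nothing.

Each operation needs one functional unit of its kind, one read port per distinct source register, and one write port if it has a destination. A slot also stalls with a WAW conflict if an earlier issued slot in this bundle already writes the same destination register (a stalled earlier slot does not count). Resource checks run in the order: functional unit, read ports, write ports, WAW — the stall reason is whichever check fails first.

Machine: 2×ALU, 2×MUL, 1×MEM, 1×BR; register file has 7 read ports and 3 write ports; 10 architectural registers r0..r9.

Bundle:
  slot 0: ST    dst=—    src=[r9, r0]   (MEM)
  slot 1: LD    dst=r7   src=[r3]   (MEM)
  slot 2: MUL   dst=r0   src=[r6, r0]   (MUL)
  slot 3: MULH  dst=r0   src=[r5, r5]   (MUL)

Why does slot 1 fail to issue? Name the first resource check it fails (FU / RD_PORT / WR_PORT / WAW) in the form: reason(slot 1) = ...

reason(slot 1) = FU

slot 0 (MEM): ISSUE — free A2,Mu2,Ld0,B1 rp5 wp3
slot 1 (MEM): stall FU — free A2,Mu2,Ld0,B1 rp5 wp3
slot 2 (MUL): ISSUE — free A2,Mu1,Ld0,B1 rp3 wp2
slot 3 (MUL): stall WAW — free A2,Mu1,Ld0,B1 rp3 wp2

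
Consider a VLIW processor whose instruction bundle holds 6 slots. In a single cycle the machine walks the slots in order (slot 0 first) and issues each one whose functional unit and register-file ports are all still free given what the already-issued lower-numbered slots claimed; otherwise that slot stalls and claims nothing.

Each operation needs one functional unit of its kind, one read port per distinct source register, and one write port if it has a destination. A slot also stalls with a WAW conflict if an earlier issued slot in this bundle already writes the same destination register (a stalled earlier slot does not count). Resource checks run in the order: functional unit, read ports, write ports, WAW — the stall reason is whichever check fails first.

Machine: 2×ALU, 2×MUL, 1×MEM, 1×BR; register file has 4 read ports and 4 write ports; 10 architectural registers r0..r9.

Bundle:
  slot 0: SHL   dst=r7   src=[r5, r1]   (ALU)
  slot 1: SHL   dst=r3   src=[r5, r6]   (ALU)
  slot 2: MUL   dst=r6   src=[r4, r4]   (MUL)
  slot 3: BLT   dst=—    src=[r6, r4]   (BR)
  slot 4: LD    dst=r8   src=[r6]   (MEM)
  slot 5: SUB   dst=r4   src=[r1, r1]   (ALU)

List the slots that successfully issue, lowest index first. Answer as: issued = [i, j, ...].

issued = [0, 1]

#0 ALU src=r5,r1 dispatched  <A:1 Mu:2 Ld:1 B:1 rd:2 wr:3>
#1 ALU src=r5,r6 dispatched  <A:0 Mu:2 Ld:1 B:1 rd:0 wr:2>
#2 MUL src=r4,r4 held:RD_PORT  <A:0 Mu:2 Ld:1 B:1 rd:0 wr:2>
#3 BR src=r6,r4 held:RD_PORT  <A:0 Mu:2 Ld:1 B:1 rd:0 wr:2>
#4 MEM src=r6 held:RD_PORT  <A:0 Mu:2 Ld:1 B:1 rd:0 wr:2>
#5 ALU src=r1,r1 held:FU  <A:0 Mu:2 Ld:1 B:1 rd:0 wr:2>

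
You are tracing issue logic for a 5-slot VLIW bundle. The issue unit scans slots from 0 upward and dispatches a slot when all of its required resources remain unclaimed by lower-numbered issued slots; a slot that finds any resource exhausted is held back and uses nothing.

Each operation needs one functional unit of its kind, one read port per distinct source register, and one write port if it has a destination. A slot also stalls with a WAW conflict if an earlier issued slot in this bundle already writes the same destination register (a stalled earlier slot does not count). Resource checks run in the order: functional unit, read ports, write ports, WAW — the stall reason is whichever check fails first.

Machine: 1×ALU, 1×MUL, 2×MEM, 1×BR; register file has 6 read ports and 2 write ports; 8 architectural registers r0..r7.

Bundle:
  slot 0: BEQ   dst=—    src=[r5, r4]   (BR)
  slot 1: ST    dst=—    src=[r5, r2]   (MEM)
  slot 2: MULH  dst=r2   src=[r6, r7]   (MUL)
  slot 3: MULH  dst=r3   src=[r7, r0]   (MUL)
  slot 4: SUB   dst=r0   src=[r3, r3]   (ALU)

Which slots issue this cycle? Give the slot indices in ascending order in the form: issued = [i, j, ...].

slot 0 (BR): ISSUE — free A1,Mu1,Ld2,B0 rp4 wp2
slot 1 (MEM): ISSUE — free A1,Mu1,Ld1,B0 rp2 wp2
slot 2 (MUL): ISSUE — free A1,Mu0,Ld1,B0 rp0 wp1
slot 3 (MUL): stall FU — free A1,Mu0,Ld1,B0 rp0 wp1
slot 4 (ALU): stall RD_PORT — free A1,Mu0,Ld1,B0 rp0 wp1

issued = [0, 1, 2]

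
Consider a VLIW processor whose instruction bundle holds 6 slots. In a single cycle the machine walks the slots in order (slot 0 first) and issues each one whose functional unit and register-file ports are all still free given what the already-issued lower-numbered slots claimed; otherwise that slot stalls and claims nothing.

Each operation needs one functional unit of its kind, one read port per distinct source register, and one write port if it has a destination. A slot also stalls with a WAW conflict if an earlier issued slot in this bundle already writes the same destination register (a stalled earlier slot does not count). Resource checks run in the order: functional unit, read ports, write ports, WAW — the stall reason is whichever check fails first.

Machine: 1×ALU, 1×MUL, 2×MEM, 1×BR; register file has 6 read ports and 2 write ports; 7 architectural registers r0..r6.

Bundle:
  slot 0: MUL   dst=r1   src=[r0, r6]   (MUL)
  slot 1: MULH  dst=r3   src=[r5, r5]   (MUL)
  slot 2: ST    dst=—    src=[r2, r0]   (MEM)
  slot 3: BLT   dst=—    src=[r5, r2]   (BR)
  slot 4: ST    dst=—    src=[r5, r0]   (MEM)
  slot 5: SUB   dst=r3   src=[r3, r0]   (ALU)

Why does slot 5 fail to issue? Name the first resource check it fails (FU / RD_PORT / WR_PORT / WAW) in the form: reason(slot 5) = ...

reason(slot 5) = RD_PORT

(0) want 1×MUL +2rd +1wr — yes → AL1|MU0|ME2|BR1|rd4|wr1
(1) want 1×MUL +1rd +1wr — FU → AL1|MU0|ME2|BR1|rd4|wr1
(2) want 1×MEM +2rd +0wr — yes → AL1|MU0|ME1|BR1|rd2|wr1
(3) want 1×BR +2rd +0wr — yes → AL1|MU0|ME1|BR0|rd0|wr1
(4) want 1×MEM +2rd +0wr — RD_PORT → AL1|MU0|ME1|BR0|rd0|wr1
(5) want 1×ALU +2rd +1wr — RD_PORT → AL1|MU0|ME1|BR0|rd0|wr1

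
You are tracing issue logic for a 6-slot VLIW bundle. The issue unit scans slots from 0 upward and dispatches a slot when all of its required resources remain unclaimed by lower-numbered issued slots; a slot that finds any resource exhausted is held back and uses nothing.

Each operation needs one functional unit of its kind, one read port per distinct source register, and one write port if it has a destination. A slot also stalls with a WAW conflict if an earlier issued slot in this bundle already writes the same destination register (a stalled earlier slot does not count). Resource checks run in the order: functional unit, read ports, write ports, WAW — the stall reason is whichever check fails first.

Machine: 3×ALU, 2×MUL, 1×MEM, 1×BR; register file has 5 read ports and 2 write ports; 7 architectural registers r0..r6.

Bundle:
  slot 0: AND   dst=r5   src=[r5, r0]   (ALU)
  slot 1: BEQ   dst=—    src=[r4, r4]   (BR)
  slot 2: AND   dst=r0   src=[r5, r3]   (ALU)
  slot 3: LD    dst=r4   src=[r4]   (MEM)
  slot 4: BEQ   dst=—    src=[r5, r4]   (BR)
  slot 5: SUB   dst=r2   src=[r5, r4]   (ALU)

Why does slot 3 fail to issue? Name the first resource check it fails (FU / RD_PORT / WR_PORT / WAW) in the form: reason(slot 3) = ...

reason(slot 3) = RD_PORT

slot 0 (ALU): ISSUE — free A2,Mu2,Ld1,B1 rp3 wp1
slot 1 (BR): ISSUE — free A2,Mu2,Ld1,B0 rp2 wp1
slot 2 (ALU): ISSUE — free A1,Mu2,Ld1,B0 rp0 wp0
slot 3 (MEM): stall RD_PORT — free A1,Mu2,Ld1,B0 rp0 wp0
slot 4 (BR): stall FU — free A1,Mu2,Ld1,B0 rp0 wp0
slot 5 (ALU): stall RD_PORT — free A1,Mu2,Ld1,B0 rp0 wp0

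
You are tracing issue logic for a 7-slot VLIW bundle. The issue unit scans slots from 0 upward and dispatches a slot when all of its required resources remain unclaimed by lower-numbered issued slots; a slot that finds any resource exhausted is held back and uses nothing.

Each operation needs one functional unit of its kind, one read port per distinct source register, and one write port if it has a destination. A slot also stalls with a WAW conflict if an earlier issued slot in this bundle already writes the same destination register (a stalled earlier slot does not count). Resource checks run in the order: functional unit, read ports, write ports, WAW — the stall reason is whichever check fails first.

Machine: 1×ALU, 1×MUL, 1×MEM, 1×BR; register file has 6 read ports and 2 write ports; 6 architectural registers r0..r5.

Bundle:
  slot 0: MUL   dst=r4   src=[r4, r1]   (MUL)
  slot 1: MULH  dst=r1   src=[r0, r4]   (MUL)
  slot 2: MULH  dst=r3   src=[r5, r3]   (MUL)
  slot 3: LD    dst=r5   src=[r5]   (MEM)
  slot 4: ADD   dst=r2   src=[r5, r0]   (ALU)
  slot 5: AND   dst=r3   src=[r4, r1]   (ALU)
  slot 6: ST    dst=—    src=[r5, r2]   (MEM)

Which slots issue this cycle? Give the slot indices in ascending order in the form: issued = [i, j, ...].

(0) want 1×MUL +2rd +1wr — yes → AL1|MU0|ME1|BR1|rd4|wr1
(1) want 1×MUL +2rd +1wr — FU → AL1|MU0|ME1|BR1|rd4|wr1
(2) want 1×MUL +2rd +1wr — FU → AL1|MU0|ME1|BR1|rd4|wr1
(3) want 1×MEM +1rd +1wr — yes → AL1|MU0|ME0|BR1|rd3|wr0
(4) want 1×ALU +2rd +1wr — WR_PORT → AL1|MU0|ME0|BR1|rd3|wr0
(5) want 1×ALU +2rd +1wr — WR_PORT → AL1|MU0|ME0|BR1|rd3|wr0
(6) want 1×MEM +2rd +0wr — FU → AL1|MU0|ME0|BR1|rd3|wr0

issued = [0, 3]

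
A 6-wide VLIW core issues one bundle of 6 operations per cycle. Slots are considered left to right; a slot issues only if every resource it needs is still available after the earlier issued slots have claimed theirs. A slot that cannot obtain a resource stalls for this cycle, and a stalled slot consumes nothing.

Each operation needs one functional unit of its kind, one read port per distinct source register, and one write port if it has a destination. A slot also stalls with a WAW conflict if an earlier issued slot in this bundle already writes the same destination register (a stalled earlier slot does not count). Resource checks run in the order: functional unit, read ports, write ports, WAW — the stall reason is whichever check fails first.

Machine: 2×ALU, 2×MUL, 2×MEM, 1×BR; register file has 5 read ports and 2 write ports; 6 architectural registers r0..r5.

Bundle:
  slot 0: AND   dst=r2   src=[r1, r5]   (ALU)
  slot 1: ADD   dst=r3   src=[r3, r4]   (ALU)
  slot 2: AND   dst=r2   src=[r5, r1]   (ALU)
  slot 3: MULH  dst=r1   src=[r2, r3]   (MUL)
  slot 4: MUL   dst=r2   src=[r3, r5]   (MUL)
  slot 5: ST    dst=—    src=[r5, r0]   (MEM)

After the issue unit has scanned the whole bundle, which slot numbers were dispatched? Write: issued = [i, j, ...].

#0 ALU src=r1,r5 dispatched  <A:1 Mu:2 Ld:2 B:1 rd:3 wr:1>
#1 ALU src=r3,r4 dispatched  <A:0 Mu:2 Ld:2 B:1 rd:1 wr:0>
#2 ALU src=r5,r1 held:FU  <A:0 Mu:2 Ld:2 B:1 rd:1 wr:0>
#3 MUL src=r2,r3 held:RD_PORT  <A:0 Mu:2 Ld:2 B:1 rd:1 wr:0>
#4 MUL src=r3,r5 held:RD_PORT  <A:0 Mu:2 Ld:2 B:1 rd:1 wr:0>
#5 MEM src=r5,r0 held:RD_PORT  <A:0 Mu:2 Ld:2 B:1 rd:1 wr:0>

issued = [0, 1]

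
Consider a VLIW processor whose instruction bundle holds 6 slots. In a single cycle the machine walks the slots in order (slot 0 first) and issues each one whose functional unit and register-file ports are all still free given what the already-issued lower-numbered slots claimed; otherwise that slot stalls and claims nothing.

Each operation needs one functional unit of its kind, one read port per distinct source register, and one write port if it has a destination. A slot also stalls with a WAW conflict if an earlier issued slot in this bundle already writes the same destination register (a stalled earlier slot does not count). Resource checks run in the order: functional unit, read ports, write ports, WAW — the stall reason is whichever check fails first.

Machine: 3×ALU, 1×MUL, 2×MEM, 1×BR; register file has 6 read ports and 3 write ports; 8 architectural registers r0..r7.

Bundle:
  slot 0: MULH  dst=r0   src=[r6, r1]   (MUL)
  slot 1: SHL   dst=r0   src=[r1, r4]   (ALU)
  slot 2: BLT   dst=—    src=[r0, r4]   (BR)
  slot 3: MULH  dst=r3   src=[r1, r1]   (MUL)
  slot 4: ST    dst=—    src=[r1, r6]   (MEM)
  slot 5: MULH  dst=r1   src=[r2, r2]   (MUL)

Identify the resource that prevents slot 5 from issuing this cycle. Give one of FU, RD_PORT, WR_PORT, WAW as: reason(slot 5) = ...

reason(slot 5) = FU

slot 0 (MUL): ISSUE — free A3,Mu0,Ld2,B1 rp4 wp2
slot 1 (ALU): stall WAW — free A3,Mu0,Ld2,B1 rp4 wp2
slot 2 (BR): ISSUE — free A3,Mu0,Ld2,B0 rp2 wp2
slot 3 (MUL): stall FU — free A3,Mu0,Ld2,B0 rp2 wp2
slot 4 (MEM): ISSUE — free A3,Mu0,Ld1,B0 rp0 wp2
slot 5 (MUL): stall FU — free A3,Mu0,Ld1,B0 rp0 wp2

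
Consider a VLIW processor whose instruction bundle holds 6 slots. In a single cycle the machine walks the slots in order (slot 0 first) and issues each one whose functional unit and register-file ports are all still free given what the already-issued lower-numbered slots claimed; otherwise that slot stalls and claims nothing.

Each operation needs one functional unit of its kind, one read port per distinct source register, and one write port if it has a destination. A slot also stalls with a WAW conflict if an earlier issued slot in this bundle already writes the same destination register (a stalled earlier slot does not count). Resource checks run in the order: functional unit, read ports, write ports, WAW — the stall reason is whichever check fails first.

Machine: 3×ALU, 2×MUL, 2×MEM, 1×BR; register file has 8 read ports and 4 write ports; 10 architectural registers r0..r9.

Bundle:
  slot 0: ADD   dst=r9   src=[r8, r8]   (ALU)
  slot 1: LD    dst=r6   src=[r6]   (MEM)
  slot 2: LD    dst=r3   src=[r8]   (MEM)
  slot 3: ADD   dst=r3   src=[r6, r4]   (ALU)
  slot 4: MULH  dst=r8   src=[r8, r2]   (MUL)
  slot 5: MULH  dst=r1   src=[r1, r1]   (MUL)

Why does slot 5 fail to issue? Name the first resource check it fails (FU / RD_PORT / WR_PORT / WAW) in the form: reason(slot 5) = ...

[0] ALU needs rd=1 wr=1: ok; after: ALU=2 MUL=2 MEM=2 BR=1, R=7, W=3
[1] MEM needs rd=1 wr=1: ok; after: ALU=2 MUL=2 MEM=1 BR=1, R=6, W=2
[2] MEM needs rd=1 wr=1: ok; after: ALU=2 MUL=2 MEM=0 BR=1, R=5, W=1
[3] ALU needs rd=2 wr=1: WAW; after: ALU=2 MUL=2 MEM=0 BR=1, R=5, W=1
[4] MUL needs rd=2 wr=1: ok; after: ALU=2 MUL=1 MEM=0 BR=1, R=3, W=0
[5] MUL needs rd=1 wr=1: WR_PORT; after: ALU=2 MUL=1 MEM=0 BR=1, R=3, W=0

reason(slot 5) = WR_PORT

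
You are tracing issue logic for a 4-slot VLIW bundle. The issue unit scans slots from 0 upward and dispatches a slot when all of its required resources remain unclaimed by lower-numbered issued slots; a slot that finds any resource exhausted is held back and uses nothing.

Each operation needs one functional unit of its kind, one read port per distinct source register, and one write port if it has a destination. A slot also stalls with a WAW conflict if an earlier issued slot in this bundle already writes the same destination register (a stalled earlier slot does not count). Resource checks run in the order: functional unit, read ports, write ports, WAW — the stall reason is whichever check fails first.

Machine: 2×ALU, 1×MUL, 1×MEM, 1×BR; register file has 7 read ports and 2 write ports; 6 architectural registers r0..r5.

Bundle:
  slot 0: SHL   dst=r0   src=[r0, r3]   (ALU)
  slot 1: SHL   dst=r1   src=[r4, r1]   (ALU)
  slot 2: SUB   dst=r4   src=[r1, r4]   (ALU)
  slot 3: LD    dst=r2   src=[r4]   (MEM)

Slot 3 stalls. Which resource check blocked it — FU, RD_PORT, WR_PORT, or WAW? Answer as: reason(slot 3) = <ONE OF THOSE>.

(0) want 1×ALU +2rd +1wr — yes → AL1|MU1|ME1|BR1|rd5|wr1
(1) want 1×ALU +2rd +1wr — yes → AL0|MU1|ME1|BR1|rd3|wr0
(2) want 1×ALU +2rd +1wr — FU → AL0|MU1|ME1|BR1|rd3|wr0
(3) want 1×MEM +1rd +1wr — WR_PORT → AL0|MU1|ME1|BR1|rd3|wr0

reason(slot 3) = WR_PORT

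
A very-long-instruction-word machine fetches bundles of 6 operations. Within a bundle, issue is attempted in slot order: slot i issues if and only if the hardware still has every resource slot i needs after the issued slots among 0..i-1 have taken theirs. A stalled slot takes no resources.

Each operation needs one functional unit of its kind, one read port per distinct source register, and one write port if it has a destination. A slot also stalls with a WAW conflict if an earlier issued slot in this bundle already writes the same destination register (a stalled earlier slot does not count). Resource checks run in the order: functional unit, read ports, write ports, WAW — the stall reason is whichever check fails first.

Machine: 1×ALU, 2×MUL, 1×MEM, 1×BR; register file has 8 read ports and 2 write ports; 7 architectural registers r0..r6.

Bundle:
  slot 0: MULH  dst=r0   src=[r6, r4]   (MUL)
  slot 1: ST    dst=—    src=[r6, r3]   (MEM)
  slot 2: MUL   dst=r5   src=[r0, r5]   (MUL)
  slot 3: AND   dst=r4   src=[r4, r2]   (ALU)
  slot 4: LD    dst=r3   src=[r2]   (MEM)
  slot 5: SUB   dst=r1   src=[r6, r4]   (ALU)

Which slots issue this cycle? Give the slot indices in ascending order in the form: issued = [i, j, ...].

issued = [0, 1, 2]

#0 MUL src=r6,r4 dispatched  <A:1 Mu:1 Ld:1 B:1 rd:6 wr:1>
#1 MEM src=r6,r3 dispatched  <A:1 Mu:1 Ld:0 B:1 rd:4 wr:1>
#2 MUL src=r0,r5 dispatched  <A:1 Mu:0 Ld:0 B:1 rd:2 wr:0>
#3 ALU src=r4,r2 held:WR_PORT  <A:1 Mu:0 Ld:0 B:1 rd:2 wr:0>
#4 MEM src=r2 held:FU  <A:1 Mu:0 Ld:0 B:1 rd:2 wr:0>
#5 ALU src=r6,r4 held:WR_PORT  <A:1 Mu:0 Ld:0 B:1 rd:2 wr:0>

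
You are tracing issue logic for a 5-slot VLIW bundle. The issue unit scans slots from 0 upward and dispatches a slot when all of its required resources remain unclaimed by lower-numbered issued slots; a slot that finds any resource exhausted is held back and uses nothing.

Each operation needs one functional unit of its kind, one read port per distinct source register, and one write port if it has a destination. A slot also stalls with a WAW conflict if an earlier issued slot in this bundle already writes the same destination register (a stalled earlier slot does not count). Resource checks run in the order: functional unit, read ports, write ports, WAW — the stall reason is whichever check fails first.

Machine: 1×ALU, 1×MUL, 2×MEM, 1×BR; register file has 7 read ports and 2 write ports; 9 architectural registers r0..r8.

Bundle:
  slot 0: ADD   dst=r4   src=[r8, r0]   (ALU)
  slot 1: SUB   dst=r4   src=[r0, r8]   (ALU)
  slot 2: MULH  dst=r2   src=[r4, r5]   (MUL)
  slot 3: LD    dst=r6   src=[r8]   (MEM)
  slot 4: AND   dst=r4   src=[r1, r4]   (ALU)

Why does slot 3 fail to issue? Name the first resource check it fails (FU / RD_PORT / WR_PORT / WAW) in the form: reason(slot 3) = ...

#0 ALU src=r8,r0 dispatched  <A:0 Mu:1 Ld:2 B:1 rd:5 wr:1>
#1 ALU src=r0,r8 held:FU  <A:0 Mu:1 Ld:2 B:1 rd:5 wr:1>
#2 MUL src=r4,r5 dispatched  <A:0 Mu:0 Ld:2 B:1 rd:3 wr:0>
#3 MEM src=r8 held:WR_PORT  <A:0 Mu:0 Ld:2 B:1 rd:3 wr:0>
#4 ALU src=r1,r4 held:FU  <A:0 Mu:0 Ld:2 B:1 rd:3 wr:0>

reason(slot 3) = WR_PORT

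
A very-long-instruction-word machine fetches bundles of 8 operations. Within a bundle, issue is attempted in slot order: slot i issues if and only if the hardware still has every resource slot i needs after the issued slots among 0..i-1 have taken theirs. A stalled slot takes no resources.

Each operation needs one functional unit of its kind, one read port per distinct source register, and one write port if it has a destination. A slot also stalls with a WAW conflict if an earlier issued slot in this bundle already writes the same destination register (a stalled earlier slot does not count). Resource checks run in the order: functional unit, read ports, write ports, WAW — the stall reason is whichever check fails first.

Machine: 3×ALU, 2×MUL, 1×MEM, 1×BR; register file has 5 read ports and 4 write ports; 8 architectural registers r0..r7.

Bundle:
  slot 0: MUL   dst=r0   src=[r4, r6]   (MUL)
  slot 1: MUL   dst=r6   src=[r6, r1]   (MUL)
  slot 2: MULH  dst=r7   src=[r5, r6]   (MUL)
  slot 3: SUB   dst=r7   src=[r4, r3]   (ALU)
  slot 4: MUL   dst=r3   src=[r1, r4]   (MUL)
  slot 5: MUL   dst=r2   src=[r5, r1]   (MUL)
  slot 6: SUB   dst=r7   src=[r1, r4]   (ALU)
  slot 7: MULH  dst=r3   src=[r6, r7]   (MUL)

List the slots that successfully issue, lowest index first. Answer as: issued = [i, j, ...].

issued = [0, 1]

  0. MUL→r0 ⇒ go  {3A/1Mu/1Ld/1B | 3r 3w}
  1. MUL→r6 ⇒ go  {3A/0Mu/1Ld/1B | 1r 2w}
  2. MUL→r7 ⇒ no(FU)  {3A/0Mu/1Ld/1B | 1r 2w}
  3. ALU→r7 ⇒ no(RD_PORT)  {3A/0Mu/1Ld/1B | 1r 2w}
  4. MUL→r3 ⇒ no(FU)  {3A/0Mu/1Ld/1B | 1r 2w}
  5. MUL→r2 ⇒ no(FU)  {3A/0Mu/1Ld/1B | 1r 2w}
  6. ALU→r7 ⇒ no(RD_PORT)  {3A/0Mu/1Ld/1B | 1r 2w}
  7. MUL→r3 ⇒ no(FU)  {3A/0Mu/1Ld/1B | 1r 2w}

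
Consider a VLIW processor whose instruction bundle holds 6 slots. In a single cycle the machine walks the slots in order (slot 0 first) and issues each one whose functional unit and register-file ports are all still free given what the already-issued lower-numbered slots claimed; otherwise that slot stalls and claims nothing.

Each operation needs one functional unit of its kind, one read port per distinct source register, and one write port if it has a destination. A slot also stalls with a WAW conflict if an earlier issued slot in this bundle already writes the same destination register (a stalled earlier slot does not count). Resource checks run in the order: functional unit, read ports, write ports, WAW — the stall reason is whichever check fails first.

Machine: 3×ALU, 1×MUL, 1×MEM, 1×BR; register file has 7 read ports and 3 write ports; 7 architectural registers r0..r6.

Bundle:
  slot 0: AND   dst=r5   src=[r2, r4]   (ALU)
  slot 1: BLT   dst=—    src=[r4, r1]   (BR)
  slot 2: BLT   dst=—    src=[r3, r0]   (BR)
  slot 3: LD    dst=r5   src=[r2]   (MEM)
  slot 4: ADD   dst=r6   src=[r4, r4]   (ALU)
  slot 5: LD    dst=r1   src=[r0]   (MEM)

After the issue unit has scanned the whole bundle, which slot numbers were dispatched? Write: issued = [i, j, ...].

issued = [0, 1, 4, 5]

[0] ALU needs rd=2 wr=1: ok; after: ALU=2 MUL=1 MEM=1 BR=1, R=5, W=2
[1] BR needs rd=2 wr=0: ok; after: ALU=2 MUL=1 MEM=1 BR=0, R=3, W=2
[2] BR needs rd=2 wr=0: FU; after: ALU=2 MUL=1 MEM=1 BR=0, R=3, W=2
[3] MEM needs rd=1 wr=1: WAW; after: ALU=2 MUL=1 MEM=1 BR=0, R=3, W=2
[4] ALU needs rd=1 wr=1: ok; after: ALU=1 MUL=1 MEM=1 BR=0, R=2, W=1
[5] MEM needs rd=1 wr=1: ok; after: ALU=1 MUL=1 MEM=0 BR=0, R=1, W=0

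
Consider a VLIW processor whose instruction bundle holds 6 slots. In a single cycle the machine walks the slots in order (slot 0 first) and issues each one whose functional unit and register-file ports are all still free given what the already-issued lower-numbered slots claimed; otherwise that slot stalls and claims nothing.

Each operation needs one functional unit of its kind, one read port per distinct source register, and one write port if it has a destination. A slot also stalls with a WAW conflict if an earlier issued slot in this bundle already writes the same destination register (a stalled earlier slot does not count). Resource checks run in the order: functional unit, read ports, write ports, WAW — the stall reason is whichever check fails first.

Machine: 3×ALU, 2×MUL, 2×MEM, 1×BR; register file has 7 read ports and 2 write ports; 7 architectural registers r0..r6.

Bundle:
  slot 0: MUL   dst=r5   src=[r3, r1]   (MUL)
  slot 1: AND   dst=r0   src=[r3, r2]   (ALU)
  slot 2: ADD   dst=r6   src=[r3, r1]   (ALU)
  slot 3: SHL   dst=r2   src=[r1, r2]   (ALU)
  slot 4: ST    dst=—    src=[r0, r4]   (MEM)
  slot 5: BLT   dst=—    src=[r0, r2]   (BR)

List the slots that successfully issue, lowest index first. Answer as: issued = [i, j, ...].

issued = [0, 1, 4]

(0) want 1×MUL +2rd +1wr — yes → AL3|MU1|ME2|BR1|rd5|wr1
(1) want 1×ALU +2rd +1wr — yes → AL2|MU1|ME2|BR1|rd3|wr0
(2) want 1×ALU +2rd +1wr — WR_PORT → AL2|MU1|ME2|BR1|rd3|wr0
(3) want 1×ALU +2rd +1wr — WR_PORT → AL2|MU1|ME2|BR1|rd3|wr0
(4) want 1×MEM +2rd +0wr — yes → AL2|MU1|ME1|BR1|rd1|wr0
(5) want 1×BR +2rd +0wr — RD_PORT → AL2|MU1|ME1|BR1|rd1|wr0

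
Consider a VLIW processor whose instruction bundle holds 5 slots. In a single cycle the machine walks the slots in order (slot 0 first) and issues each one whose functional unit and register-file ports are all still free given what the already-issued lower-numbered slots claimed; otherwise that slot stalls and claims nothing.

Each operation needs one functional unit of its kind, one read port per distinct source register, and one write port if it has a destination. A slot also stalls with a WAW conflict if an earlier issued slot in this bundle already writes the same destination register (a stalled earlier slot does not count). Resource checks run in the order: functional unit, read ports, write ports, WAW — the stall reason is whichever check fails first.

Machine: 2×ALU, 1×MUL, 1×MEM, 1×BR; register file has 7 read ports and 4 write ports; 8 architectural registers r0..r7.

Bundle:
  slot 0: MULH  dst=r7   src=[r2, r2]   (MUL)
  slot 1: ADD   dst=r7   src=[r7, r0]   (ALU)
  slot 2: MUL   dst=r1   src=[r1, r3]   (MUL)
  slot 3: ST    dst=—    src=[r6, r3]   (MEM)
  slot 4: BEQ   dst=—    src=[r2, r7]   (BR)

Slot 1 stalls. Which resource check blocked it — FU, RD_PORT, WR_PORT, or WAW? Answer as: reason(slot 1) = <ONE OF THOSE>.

(0) want 1×MUL +1rd +1wr — yes → AL2|MU0|ME1|BR1|rd6|wr3
(1) want 1×ALU +2rd +1wr — WAW → AL2|MU0|ME1|BR1|rd6|wr3
(2) want 1×MUL +2rd +1wr — FU → AL2|MU0|ME1|BR1|rd6|wr3
(3) want 1×MEM +2rd +0wr — yes → AL2|MU0|ME0|BR1|rd4|wr3
(4) want 1×BR +2rd +0wr — yes → AL2|MU0|ME0|BR0|rd2|wr3

reason(slot 1) = WAW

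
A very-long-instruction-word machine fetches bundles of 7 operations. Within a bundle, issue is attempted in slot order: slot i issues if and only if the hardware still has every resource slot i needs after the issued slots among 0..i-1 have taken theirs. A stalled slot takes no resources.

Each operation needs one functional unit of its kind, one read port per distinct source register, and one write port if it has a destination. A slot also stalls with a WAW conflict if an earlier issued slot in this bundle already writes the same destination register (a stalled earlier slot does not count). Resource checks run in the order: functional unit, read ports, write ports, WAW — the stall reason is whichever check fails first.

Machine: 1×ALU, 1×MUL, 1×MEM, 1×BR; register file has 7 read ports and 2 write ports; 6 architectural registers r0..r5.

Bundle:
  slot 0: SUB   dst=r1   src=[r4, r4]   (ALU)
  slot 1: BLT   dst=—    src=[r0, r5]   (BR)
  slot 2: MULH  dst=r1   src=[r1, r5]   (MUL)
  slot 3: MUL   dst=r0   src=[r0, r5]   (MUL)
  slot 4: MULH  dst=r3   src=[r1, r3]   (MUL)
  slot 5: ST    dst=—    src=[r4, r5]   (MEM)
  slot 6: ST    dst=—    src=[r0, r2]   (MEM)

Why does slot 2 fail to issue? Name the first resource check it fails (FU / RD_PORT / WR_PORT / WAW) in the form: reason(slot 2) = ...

slot 0 (ALU): ISSUE — free A0,Mu1,Ld1,B1 rp6 wp1
slot 1 (BR): ISSUE — free A0,Mu1,Ld1,B0 rp4 wp1
slot 2 (MUL): stall WAW — free A0,Mu1,Ld1,B0 rp4 wp1
slot 3 (MUL): ISSUE — free A0,Mu0,Ld1,B0 rp2 wp0
slot 4 (MUL): stall FU — free A0,Mu0,Ld1,B0 rp2 wp0
slot 5 (MEM): ISSUE — free A0,Mu0,Ld0,B0 rp0 wp0
slot 6 (MEM): stall FU — free A0,Mu0,Ld0,B0 rp0 wp0

reason(slot 2) = WAW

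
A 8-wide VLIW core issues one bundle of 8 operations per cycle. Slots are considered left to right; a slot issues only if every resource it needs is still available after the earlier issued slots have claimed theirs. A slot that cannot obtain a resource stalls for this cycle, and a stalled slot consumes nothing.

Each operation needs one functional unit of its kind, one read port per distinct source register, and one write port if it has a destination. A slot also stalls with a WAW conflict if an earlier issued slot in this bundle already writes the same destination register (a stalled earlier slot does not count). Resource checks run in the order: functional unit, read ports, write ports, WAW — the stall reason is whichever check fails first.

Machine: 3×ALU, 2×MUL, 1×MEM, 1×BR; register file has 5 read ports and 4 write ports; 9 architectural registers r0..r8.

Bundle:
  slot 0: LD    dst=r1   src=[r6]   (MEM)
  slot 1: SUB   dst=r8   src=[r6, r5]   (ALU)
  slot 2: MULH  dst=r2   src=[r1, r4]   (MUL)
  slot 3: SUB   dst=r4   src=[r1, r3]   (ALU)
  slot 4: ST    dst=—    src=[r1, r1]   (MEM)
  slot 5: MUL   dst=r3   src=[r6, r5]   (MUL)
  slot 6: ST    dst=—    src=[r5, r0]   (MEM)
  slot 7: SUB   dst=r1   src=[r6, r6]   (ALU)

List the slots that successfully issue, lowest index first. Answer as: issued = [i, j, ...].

issued = [0, 1, 2]

#0 MEM src=r6 dispatched  <A:3 Mu:2 Ld:0 B:1 rd:4 wr:3>
#1 ALU src=r6,r5 dispatched  <A:2 Mu:2 Ld:0 B:1 rd:2 wr:2>
#2 MUL src=r1,r4 dispatched  <A:2 Mu:1 Ld:0 B:1 rd:0 wr:1>
#3 ALU src=r1,r3 held:RD_PORT  <A:2 Mu:1 Ld:0 B:1 rd:0 wr:1>
#4 MEM src=r1,r1 held:FU  <A:2 Mu:1 Ld:0 B:1 rd:0 wr:1>
#5 MUL src=r6,r5 held:RD_PORT  <A:2 Mu:1 Ld:0 B:1 rd:0 wr:1>
#6 MEM src=r5,r0 held:FU  <A:2 Mu:1 Ld:0 B:1 rd:0 wr:1>
#7 ALU src=r6,r6 held:RD_PORT  <A:2 Mu:1 Ld:0 B:1 rd:0 wr:1>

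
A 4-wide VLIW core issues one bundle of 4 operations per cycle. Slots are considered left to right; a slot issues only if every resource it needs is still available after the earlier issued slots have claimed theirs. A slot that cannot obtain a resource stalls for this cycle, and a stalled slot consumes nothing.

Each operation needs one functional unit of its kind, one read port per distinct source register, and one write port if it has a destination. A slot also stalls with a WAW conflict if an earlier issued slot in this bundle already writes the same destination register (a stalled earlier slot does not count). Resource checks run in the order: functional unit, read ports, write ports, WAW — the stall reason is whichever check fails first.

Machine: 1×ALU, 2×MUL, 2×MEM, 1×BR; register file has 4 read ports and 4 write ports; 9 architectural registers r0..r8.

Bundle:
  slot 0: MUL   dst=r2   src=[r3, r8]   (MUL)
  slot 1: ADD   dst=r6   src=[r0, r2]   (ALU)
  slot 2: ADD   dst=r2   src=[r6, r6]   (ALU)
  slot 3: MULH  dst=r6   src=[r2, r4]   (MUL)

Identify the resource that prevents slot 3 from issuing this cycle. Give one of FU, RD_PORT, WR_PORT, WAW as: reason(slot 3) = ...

reason(slot 3) = RD_PORT

slot 0 (MUL): ISSUE — free A1,Mu1,Ld2,B1 rp2 wp3
slot 1 (ALU): ISSUE — free A0,Mu1,Ld2,B1 rp0 wp2
slot 2 (ALU): stall FU — free A0,Mu1,Ld2,B1 rp0 wp2
slot 3 (MUL): stall RD_PORT — free A0,Mu1,Ld2,B1 rp0 wp2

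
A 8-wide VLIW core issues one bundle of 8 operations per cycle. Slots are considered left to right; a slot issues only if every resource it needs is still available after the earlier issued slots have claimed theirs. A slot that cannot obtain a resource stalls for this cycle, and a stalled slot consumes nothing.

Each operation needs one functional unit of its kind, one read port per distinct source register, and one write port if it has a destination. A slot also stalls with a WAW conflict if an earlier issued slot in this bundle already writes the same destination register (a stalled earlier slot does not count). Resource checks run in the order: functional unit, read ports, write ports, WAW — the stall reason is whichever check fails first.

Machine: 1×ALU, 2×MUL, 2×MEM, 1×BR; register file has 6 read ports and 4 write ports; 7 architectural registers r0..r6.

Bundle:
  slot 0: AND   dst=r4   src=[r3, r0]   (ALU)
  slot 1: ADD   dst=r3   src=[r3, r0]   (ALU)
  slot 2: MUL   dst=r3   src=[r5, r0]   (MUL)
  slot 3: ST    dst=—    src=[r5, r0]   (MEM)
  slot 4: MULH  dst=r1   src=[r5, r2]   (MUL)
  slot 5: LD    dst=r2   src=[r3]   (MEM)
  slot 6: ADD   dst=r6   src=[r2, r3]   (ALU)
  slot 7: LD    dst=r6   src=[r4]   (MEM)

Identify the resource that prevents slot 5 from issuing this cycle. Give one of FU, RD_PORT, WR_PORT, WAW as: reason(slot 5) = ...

  0. ALU→r4 ⇒ go  {0A/2Mu/2Ld/1B | 4r 3w}
  1. ALU→r3 ⇒ no(FU)  {0A/2Mu/2Ld/1B | 4r 3w}
  2. MUL→r3 ⇒ go  {0A/1Mu/2Ld/1B | 2r 2w}
  3. MEM ⇒ go  {0A/1Mu/1Ld/1B | 0r 2w}
  4. MUL→r1 ⇒ no(RD_PORT)  {0A/1Mu/1Ld/1B | 0r 2w}
  5. MEM→r2 ⇒ no(RD_PORT)  {0A/1Mu/1Ld/1B | 0r 2w}
  6. ALU→r6 ⇒ no(FU)  {0A/1Mu/1Ld/1B | 0r 2w}
  7. MEM→r6 ⇒ no(RD_PORT)  {0A/1Mu/1Ld/1B | 0r 2w}

reason(slot 5) = RD_PORT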